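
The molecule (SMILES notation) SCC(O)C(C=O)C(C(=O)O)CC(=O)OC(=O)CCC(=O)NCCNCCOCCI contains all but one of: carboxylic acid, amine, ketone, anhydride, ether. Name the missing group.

anhydride: present (CH2CO-O-COCH2 — two acyl groups sharing one oxygen, –C(=O)–O–C(=O)– → anhydride).
carboxylic acid: present (CH(COOH) — pendant –COOH: carbonyl C bonded to C and –OH → carboxylic acid).
ether: present (CH2OCH2 — C–O–C with sp³ carbons on both sides and no adjacent C=O → ether).
amine: present (CH2NHCH2 — C–N–C with sp³ carbons and no adjacent C=O → amine (secondary)).
ketone: absent. In CH2CONHCH2, the C=O is bonded to nitrogen, which defines an amide, not a ketone. In CH(COOH), the C=O bears an –OH, making it a carboxylic acid rather than a ketone. In CH(CHO), the carbonyl carbon carries an H, so it is an aldehyde, not a ketone. In CH2CO-O-COCH2, the two C=O groups share a bridging oxygen, which is an anhydride linkage, not a ketone.

ketone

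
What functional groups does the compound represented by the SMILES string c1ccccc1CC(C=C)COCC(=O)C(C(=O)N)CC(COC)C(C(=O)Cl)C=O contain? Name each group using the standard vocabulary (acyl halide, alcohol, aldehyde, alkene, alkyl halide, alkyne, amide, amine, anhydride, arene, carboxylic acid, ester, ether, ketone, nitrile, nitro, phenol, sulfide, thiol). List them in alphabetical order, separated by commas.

acyl halide, aldehyde, alkene, amide, arene, ether, ketone

C6H5– phenyl ring → arene.
pendant –CH=CH2: C=C double bond → alkene.
C–O–C with sp³ carbons on both sides and no adjacent C=O → ether.
–C(=O)– with carbon on both sides → ketone.
pendant –CONH2: carbonyl C bonded to C and N → amide.
pendant –CH2OCH3: C–O–C linkage → ether.
pendant –C(=O)X: carbonyl C bonded to C and halogen → acyl halide.
terminal –CHO: carbonyl C bonded to H and C → aldehyde.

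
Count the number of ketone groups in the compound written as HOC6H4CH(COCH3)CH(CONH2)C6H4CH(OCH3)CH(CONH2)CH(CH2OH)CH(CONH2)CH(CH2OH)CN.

Reading the structure from left to right:
  HOC6H4: –OH attached directly to an aromatic ring → phenol (not alcohol); the ring itself is an arene.
  CH(COCH3): pendant –COCH3: carbonyl C bonded to two carbons → ketone.
  CH(CONH2): pendant –CONH2: carbonyl C bonded to C and N → amide.
  C6H4: para-disubstituted benzene ring → arene.
  CH(OCH3): pendant –OCH3: C–O–C with sp³ C, no adjacent C=O → ether.
  CH(CONH2): pendant –CONH2: carbonyl C bonded to C and N → amide.
  CH(CH2OH): pendant –CH2OH on an sp³ backbone C → alcohol.
  CH(CONH2): pendant –CONH2: carbonyl C bonded to C and N → amide.
  CH(CH2OH): pendant –CH2OH on an sp³ backbone C → alcohol.
  CN: –C≡N: carbon triple-bonded to nitrogen → nitrile.
Ketone appears at: CH(COCH3) → 1.

1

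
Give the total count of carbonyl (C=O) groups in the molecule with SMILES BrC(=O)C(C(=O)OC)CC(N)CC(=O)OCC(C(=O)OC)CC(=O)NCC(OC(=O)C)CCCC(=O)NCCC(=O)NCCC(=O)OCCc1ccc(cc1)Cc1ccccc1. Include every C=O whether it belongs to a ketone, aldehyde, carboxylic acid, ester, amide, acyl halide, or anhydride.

BrCO: acyl halide, 1 C=O (running total 1).
CH(COOCH3): ester, 1 C=O (running total 2).
CH2COOCH2: ester, 1 C=O (running total 3).
CH(COOCH3): ester, 1 C=O (running total 4).
CH2CONHCH2: amide, 1 C=O (running total 5).
CH(OCOCH3): ester, 1 C=O (running total 6).
CH2CONHCH2: amide, 1 C=O (running total 7).
CH2CONHCH2: amide, 1 C=O (running total 8).
CH2COOCH2: ester, 1 C=O (running total 9).

9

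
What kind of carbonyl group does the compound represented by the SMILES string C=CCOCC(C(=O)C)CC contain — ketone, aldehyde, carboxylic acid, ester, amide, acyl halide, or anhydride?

ketone

The carbonyl is in the CH(COCH3) segment: pendant –COCH3: carbonyl C bonded to two carbons → ketone.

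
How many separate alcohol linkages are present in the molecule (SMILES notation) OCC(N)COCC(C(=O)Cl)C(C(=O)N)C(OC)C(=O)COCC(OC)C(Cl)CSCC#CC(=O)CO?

Working along the chain:
  HOCH2: HO– on an sp³ carbon → alcohol.
  CH(NH2): –NH2 on an sp³ carbon with no adjacent C=O → amine.
  CH2OCH2: C–O–C with sp³ carbons on both sides and no adjacent C=O → ether.
  CH(COCl): pendant –C(=O)X: carbonyl C bonded to C and halogen → acyl halide.
  CH(CONH2): pendant –CONH2: carbonyl C bonded to C and N → amide.
  CH(OCH3): pendant –OCH3: C–O–C with sp³ C, no adjacent C=O → ether.
  CO: –C(=O)– with carbon on both sides → ketone.
  CH2OCH2: C–O–C with sp³ carbons on both sides and no adjacent C=O → ether.
  CH(OCH3): pendant –OCH3: C–O–C with sp³ C, no adjacent C=O → ether.
  CH(Cl): halogen on an sp³ carbon → alkyl halide.
  CH2SCH2: C–S–C linkage → sulfide (thioether).
  C≡C: C≡C triple bond → alkyne.
  CO: –C(=O)– with carbon on both sides → ketone.
  CH2OH: –OH on an sp³ carbon → alcohol.
Alcohol appears at: HOCH2, CH2OH → 2.

2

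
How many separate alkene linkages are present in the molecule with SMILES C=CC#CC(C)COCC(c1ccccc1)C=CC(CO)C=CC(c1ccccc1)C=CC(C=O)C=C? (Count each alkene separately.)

5

C=C double bond → alkene.
C≡C triple bond → alkyne.
C–O–C with sp³ carbons on both sides and no adjacent C=O → ether.
pendant –C6H5: benzene ring → arene.
C=C double bond → alkene.
pendant –CH2OH on an sp³ backbone C → alcohol.
C=C double bond → alkene.
pendant –C6H5: benzene ring → arene.
C=C double bond → alkene.
pendant –CHO: carbonyl C bonded to C and H → aldehyde.
C=C double bond → alkene.
Alkene appears at: CH2=CH, CH=CH, CH=CH, CH=CH, CH=CH2 → 5.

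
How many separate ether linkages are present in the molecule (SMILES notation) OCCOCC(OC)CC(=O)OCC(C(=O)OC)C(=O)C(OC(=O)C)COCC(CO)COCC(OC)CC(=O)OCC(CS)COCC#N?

HO– on an sp³ carbon → alcohol.
C–O–C with sp³ carbons on both sides and no adjacent C=O → ether.
pendant –OCH3: C–O–C with sp³ C, no adjacent C=O → ether.
–C(=O)–O–C with C on the carbonyl side → ester.
pendant –COOCH3: carbonyl C bonded to C and –OCH3 → ester.
–C(=O)– with carbon on both sides → ketone.
pendant –OC(=O)CH3: an acyloxy group → ester.
C–O–C with sp³ carbons on both sides and no adjacent C=O → ether.
pendant –CH2OH on an sp³ backbone C → alcohol.
C–O–C with sp³ carbons on both sides and no adjacent C=O → ether.
pendant –OCH3: C–O–C with sp³ C, no adjacent C=O → ether.
–C(=O)–O–C with C on the carbonyl side → ester.
pendant –CH2SH → thiol.
C–O–C with sp³ carbons on both sides and no adjacent C=O → ether.
–C≡N: carbon triple-bonded to nitrogen → nitrile.
Ether appears at: CH2OCH2, CH(OCH3), CH2OCH2, CH2OCH2, CH(OCH3), CH2OCH2 → 6.

6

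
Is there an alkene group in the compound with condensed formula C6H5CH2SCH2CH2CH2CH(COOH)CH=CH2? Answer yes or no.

C6H5– phenyl ring → arene.
C–S–C linkage → sulfide (thioether).
pendant –COOH: carbonyl C bonded to C and –OH → carboxylic acid.
C=C double bond → alkene.
The CH=CH2 segment supplies the alkene: C=C double bond → alkene.

yes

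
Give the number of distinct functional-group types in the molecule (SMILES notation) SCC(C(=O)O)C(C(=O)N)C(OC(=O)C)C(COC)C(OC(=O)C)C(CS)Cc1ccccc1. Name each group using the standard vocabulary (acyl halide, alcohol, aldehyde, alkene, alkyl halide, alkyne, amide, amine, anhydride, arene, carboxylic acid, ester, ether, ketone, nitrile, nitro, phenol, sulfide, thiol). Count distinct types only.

6

Taking each segment in turn:
  HSCH2: –SH on an sp³ carbon → thiol.
  CH(COOH): pendant –COOH: carbonyl C bonded to C and –OH → carboxylic acid.
  CH(CONH2): pendant –CONH2: carbonyl C bonded to C and N → amide.
  CH(OCOCH3): pendant –OC(=O)CH3: an acyloxy group → ester.
  CH(CH2OCH3): pendant –CH2OCH3: C–O–C linkage → ether.
  CH(OCOCH3): pendant –OC(=O)CH3: an acyloxy group → ester.
  CH(CH2SH): pendant –CH2SH → thiol.
  C6H5: –C6H5 phenyl ring → arene.
Distinct types present: amide, arene, carboxylic acid, ester, ether, thiol.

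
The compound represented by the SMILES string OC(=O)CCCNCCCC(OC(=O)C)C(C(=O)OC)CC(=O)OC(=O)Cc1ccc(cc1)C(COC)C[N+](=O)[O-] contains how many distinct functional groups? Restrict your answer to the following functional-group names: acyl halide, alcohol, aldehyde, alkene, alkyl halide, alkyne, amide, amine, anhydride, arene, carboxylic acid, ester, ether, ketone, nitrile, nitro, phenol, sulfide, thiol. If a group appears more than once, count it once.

–COOH: carbonyl C bonded to –OH and C → carboxylic acid (the –OH is not a separate alcohol).
C–N–C with sp³ carbons and no adjacent C=O → amine (secondary).
pendant –OC(=O)CH3: an acyloxy group → ester.
pendant –COOCH3: carbonyl C bonded to C and –OCH3 → ester.
two acyl groups sharing one oxygen, –C(=O)–O–C(=O)– → anhydride.
para-disubstituted benzene ring → arene.
pendant –CH2OCH3: C–O–C linkage → ether.
–NO2 on carbon → nitro group.
Distinct types present: amine, anhydride, arene, carboxylic acid, ester, ether, nitro.

7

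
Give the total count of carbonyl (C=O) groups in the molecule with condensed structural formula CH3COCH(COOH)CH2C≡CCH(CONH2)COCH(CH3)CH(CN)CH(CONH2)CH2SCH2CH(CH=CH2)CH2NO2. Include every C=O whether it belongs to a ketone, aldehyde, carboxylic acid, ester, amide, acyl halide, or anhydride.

5

CO: ketone, 1 C=O (running total 1).
CH(COOH): carboxylic acid, 1 C=O (running total 2).
CH(CONH2): amide, 1 C=O (running total 3).
CO: ketone, 1 C=O (running total 4).
CH(CONH2): amide, 1 C=O (running total 5).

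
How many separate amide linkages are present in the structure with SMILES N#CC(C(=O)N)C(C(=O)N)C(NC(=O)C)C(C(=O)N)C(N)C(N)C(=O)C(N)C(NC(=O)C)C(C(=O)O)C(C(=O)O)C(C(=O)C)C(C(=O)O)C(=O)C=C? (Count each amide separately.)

5

Reading the structure from left to right:
  N≡C: N≡C–: carbon triple-bonded to nitrogen → nitrile.
  CH(CONH2): pendant –CONH2: carbonyl C bonded to C and N → amide.
  CH(CONH2): pendant –CONH2: carbonyl C bonded to C and N → amide.
  CH(NHCOCH3): pendant –NHC(=O)CH3: N bonded to a carbonyl → amide (not amine).
  CH(CONH2): pendant –CONH2: carbonyl C bonded to C and N → amide.
  CH(NH2): –NH2 on an sp³ carbon with no adjacent C=O → amine.
  CH(NH2): –NH2 on an sp³ carbon with no adjacent C=O → amine.
  CO: –C(=O)– with carbon on both sides → ketone.
  CH(NH2): –NH2 on an sp³ carbon with no adjacent C=O → amine.
  CH(NHCOCH3): pendant –NHC(=O)CH3: N bonded to a carbonyl → amide (not amine).
  CH(COOH): pendant –COOH: carbonyl C bonded to C and –OH → carboxylic acid.
  CH(COOH): pendant –COOH: carbonyl C bonded to C and –OH → carboxylic acid.
  CH(COCH3): pendant –COCH3: carbonyl C bonded to two carbons → ketone.
  CH(COOH): pendant –COOH: carbonyl C bonded to C and –OH → carboxylic acid.
  CO: –C(=O)– with carbon on both sides → ketone.
  CH=CH2: C=C double bond → alkene.
Amide appears at: CH(CONH2), CH(CONH2), CH(NHCOCH3), CH(CONH2), CH(NHCOCH3) → 5.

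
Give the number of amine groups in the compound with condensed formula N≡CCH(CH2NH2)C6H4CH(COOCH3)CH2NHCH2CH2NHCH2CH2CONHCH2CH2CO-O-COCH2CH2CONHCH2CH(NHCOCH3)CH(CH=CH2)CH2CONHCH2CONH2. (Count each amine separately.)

Working along the chain:
  N≡C: N≡C–: carbon triple-bonded to nitrogen → nitrile.
  CH(CH2NH2): pendant –CH2NH2: N on sp³ C, no adjacent C=O → amine.
  C6H4: para-disubstituted benzene ring → arene.
  CH(COOCH3): pendant –COOCH3: carbonyl C bonded to C and –OCH3 → ester.
  CH2NHCH2: C–N–C with sp³ carbons and no adjacent C=O → amine (secondary).
  CH2NHCH2: C–N–C with sp³ carbons and no adjacent C=O → amine (secondary).
  CH2CONHCH2: –C(=O)–N– linkage → amide (the N is not an amine).
  CH2CO-O-COCH2: two acyl groups sharing one oxygen, –C(=O)–O–C(=O)– → anhydride.
  CH2CONHCH2: –C(=O)–N– linkage → amide (the N is not an amine).
  CH(NHCOCH3): pendant –NHC(=O)CH3: N bonded to a carbonyl → amide (not amine).
  CH(CH=CH2): pendant –CH=CH2: C=C double bond → alkene.
  CH2CONHCH2: –C(=O)–N– linkage → amide (the N is not an amine).
  CONH2: –C(=O)NH2: carbonyl C bonded to C and to N → amide (the N is not a separate amine).
Amine appears at: CH(CH2NH2), CH2NHCH2, CH2NHCH2 → 3.

3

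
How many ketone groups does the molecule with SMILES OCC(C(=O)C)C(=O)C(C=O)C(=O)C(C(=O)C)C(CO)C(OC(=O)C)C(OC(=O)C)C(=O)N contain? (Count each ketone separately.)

HO– on an sp³ carbon → alcohol.
pendant –COCH3: carbonyl C bonded to two carbons → ketone.
–C(=O)– with carbon on both sides → ketone.
pendant –CHO: carbonyl C bonded to C and H → aldehyde.
–C(=O)– with carbon on both sides → ketone.
pendant –COCH3: carbonyl C bonded to two carbons → ketone.
pendant –CH2OH on an sp³ backbone C → alcohol.
pendant –OC(=O)CH3: an acyloxy group → ester.
pendant –OC(=O)CH3: an acyloxy group → ester.
–C(=O)NH2: carbonyl C bonded to C and to N → amide (the N is not a separate amine).
Ketone appears at: CH(COCH3), CO, CO, CH(COCH3) → 4.

4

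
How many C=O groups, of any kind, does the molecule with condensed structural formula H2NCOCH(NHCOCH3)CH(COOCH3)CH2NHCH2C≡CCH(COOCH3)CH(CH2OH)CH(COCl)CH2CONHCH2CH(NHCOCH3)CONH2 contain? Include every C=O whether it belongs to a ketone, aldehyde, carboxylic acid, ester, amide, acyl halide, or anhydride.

8

H2NCO: amide, 1 C=O (running total 1).
CH(NHCOCH3): amide, 1 C=O (running total 2).
CH(COOCH3): ester, 1 C=O (running total 3).
CH(COOCH3): ester, 1 C=O (running total 4).
CH(COCl): acyl halide, 1 C=O (running total 5).
CH2CONHCH2: amide, 1 C=O (running total 6).
CH(NHCOCH3): amide, 1 C=O (running total 7).
CONH2: amide, 1 C=O (running total 8).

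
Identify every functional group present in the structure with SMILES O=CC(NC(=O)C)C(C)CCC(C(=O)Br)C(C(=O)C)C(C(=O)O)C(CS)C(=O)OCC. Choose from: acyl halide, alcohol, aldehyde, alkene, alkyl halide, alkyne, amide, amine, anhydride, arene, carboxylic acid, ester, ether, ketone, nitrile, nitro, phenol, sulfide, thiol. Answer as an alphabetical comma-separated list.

acyl halide, aldehyde, amide, carboxylic acid, ester, ketone, thiol

Reading the structure from left to right:
  OHC: terminal –CHO: carbonyl C bonded to H and C → aldehyde.
  CH(NHCOCH3): pendant –NHC(=O)CH3: N bonded to a carbonyl → amide (not amine).
  CH(COBr): pendant –C(=O)X: carbonyl C bonded to C and halogen → acyl halide.
  CH(COCH3): pendant –COCH3: carbonyl C bonded to two carbons → ketone.
  CH(COOH): pendant –COOH: carbonyl C bonded to C and –OH → carboxylic acid.
  CH(CH2SH): pendant –CH2SH → thiol.
  COOCH2CH3: –C(=O)OCH2CH3: carbonyl C bonded to C and to –OEt → ester.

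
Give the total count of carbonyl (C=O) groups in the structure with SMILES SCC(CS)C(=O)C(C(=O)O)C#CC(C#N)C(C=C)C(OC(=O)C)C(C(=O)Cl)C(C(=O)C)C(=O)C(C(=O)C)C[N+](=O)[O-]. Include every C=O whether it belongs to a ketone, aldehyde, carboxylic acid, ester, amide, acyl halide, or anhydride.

7

CO: ketone, 1 C=O (running total 1).
CH(COOH): carboxylic acid, 1 C=O (running total 2).
CH(OCOCH3): ester, 1 C=O (running total 3).
CH(COCl): acyl halide, 1 C=O (running total 4).
CH(COCH3): ketone, 1 C=O (running total 5).
CO: ketone, 1 C=O (running total 6).
CH(COCH3): ketone, 1 C=O (running total 7).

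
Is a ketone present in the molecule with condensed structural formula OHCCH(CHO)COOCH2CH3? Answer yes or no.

terminal –CHO: carbonyl C bonded to H and C → aldehyde.
pendant –CHO: carbonyl C bonded to C and H → aldehyde.
–C(=O)OCH2CH3: carbonyl C bonded to C and to –OEt → ester.
In COOCH2CH3, the C=O is bonded to an –O–C group, which defines an ester, not a ketone. In each of OHC and CH(CHO), the carbonyl carbon carries an H, so it is an aldehyde, not a ketone.
The groups actually present are: aldehyde, ester.

no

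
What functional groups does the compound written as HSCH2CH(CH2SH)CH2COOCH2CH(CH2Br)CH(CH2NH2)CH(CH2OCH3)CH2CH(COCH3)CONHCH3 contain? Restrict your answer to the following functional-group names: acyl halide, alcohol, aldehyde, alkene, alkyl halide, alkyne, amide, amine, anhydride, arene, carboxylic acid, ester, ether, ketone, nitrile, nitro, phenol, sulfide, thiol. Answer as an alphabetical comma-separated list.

alkyl halide, amide, amine, ester, ether, ketone, thiol

–SH on an sp³ carbon → thiol.
pendant –CH2SH → thiol.
–C(=O)–O–C with C on the carbonyl side → ester.
pendant –CH2X: halogen on sp³ carbon → alkyl halide.
pendant –CH2NH2: N on sp³ C, no adjacent C=O → amine.
pendant –CH2OCH3: C–O–C linkage → ether.
pendant –COCH3: carbonyl C bonded to two carbons → ketone.
–C(=O)NHCH3: carbonyl C bonded to C and to N → amide (the N is not an amine).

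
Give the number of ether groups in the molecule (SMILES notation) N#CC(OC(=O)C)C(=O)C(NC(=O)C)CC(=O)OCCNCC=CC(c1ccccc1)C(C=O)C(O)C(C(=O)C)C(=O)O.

Taking each segment in turn:
  N≡C: N≡C–: carbon triple-bonded to nitrogen → nitrile.
  CH(OCOCH3): pendant –OC(=O)CH3: an acyloxy group → ester.
  CO: –C(=O)– with carbon on both sides → ketone.
  CH(NHCOCH3): pendant –NHC(=O)CH3: N bonded to a carbonyl → amide (not amine).
  CH2COOCH2: –C(=O)–O–C with C on the carbonyl side → ester.
  CH2NHCH2: C–N–C with sp³ carbons and no adjacent C=O → amine (secondary).
  CH=CH: C=C double bond → alkene.
  CH(C6H5): pendant –C6H5: benzene ring → arene.
  CH(CHO): pendant –CHO: carbonyl C bonded to C and H → aldehyde.
  CH(OH): –OH on an sp³ carbon → alcohol (secondary).
  CH(COCH3): pendant –COCH3: carbonyl C bonded to two carbons → ketone.
  COOH: –COOH: carbonyl C bonded to –OH and C → carboxylic acid (the –OH is not a separate alcohol).
No segment is a ether: CH(OCOCH3) is ester, not ether; CH2COOCH2 is ester, not ether; CH(OH) is alcohol, not ether. → 0.

0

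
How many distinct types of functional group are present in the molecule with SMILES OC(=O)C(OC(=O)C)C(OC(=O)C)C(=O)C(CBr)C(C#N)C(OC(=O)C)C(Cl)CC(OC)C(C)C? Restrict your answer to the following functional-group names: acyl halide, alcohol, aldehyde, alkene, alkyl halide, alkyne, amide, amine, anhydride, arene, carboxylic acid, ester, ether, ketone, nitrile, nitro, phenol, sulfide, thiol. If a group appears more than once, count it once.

6

Taking each segment in turn:
  HOOC: –COOH: carbonyl C bonded to –OH and C → carboxylic acid (the –OH is not a separate alcohol).
  CH(OCOCH3): pendant –OC(=O)CH3: an acyloxy group → ester.
  CH(OCOCH3): pendant –OC(=O)CH3: an acyloxy group → ester.
  CO: –C(=O)– with carbon on both sides → ketone.
  CH(CH2Br): pendant –CH2X: halogen on sp³ carbon → alkyl halide.
  CH(CN): pendant –C≡N: nitrile.
  CH(OCOCH3): pendant –OC(=O)CH3: an acyloxy group → ester.
  CH(Cl): halogen on an sp³ carbon → alkyl halide.
  CH(OCH3): pendant –OCH3: C–O–C with sp³ C, no adjacent C=O → ether.
Distinct types present: alkyl halide, carboxylic acid, ester, ether, ketone, nitrile.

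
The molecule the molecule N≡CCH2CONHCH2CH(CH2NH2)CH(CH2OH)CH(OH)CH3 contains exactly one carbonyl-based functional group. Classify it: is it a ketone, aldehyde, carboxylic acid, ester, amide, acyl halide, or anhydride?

The carbonyl is in the CH2CONHCH2 segment: –C(=O)–N– linkage → amide (the N is not an amine).

amide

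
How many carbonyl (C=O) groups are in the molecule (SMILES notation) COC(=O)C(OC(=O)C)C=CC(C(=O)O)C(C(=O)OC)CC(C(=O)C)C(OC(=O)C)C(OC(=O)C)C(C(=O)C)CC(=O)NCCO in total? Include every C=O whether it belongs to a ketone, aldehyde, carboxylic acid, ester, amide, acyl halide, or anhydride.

9

CH3OOC: ester, 1 C=O (running total 1).
CH(OCOCH3): ester, 1 C=O (running total 2).
CH(COOH): carboxylic acid, 1 C=O (running total 3).
CH(COOCH3): ester, 1 C=O (running total 4).
CH(COCH3): ketone, 1 C=O (running total 5).
CH(OCOCH3): ester, 1 C=O (running total 6).
CH(OCOCH3): ester, 1 C=O (running total 7).
CH(COCH3): ketone, 1 C=O (running total 8).
CH2CONHCH2: amide, 1 C=O (running total 9).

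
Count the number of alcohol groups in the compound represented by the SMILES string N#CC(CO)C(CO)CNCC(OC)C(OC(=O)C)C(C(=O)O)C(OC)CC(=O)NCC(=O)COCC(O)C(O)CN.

4

Reading the structure from left to right:
  N≡C: N≡C–: carbon triple-bonded to nitrogen → nitrile.
  CH(CH2OH): pendant –CH2OH on an sp³ backbone C → alcohol.
  CH(CH2OH): pendant –CH2OH on an sp³ backbone C → alcohol.
  CH2NHCH2: C–N–C with sp³ carbons and no adjacent C=O → amine (secondary).
  CH(OCH3): pendant –OCH3: C–O–C with sp³ C, no adjacent C=O → ether.
  CH(OCOCH3): pendant –OC(=O)CH3: an acyloxy group → ester.
  CH(COOH): pendant –COOH: carbonyl C bonded to C and –OH → carboxylic acid.
  CH(OCH3): pendant –OCH3: C–O–C with sp³ C, no adjacent C=O → ether.
  CH2CONHCH2: –C(=O)–N– linkage → amide (the N is not an amine).
  CO: –C(=O)– with carbon on both sides → ketone.
  CH2OCH2: C–O–C with sp³ carbons on both sides and no adjacent C=O → ether.
  CH(OH): –OH on an sp³ carbon → alcohol (secondary).
  CH(OH): –OH on an sp³ carbon → alcohol (secondary).
  CH2NH2: –NH2 on an sp³ carbon with no adjacent C=O → amine.
Alcohol appears at: CH(CH2OH), CH(CH2OH), CH(OH), CH(OH) → 4.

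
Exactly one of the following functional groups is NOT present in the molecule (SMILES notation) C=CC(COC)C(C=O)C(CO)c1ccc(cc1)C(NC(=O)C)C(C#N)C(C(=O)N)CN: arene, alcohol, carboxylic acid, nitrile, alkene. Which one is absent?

carboxylic acid

alkene: present (CH2=CH — C=C double bond → alkene).
arene: present (C6H4 — para-disubstituted benzene ring → arene).
nitrile: present (CH(CN) — pendant –C≡N: nitrile).
alcohol: present (CH(CH2OH) — pendant –CH2OH on an sp³ backbone C → alcohol).
carboxylic acid: absent. In each of CH(NHCOCH3) and CH(CONH2), the carbonyl is bonded to nitrogen, not to –OH; that is an amide.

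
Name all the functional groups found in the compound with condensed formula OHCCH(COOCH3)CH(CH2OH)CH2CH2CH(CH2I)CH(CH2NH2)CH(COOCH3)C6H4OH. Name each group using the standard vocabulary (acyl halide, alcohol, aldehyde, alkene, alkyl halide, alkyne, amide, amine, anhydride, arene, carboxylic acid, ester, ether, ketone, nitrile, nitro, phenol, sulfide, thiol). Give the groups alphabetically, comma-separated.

Taking each segment in turn:
  OHC: terminal –CHO: carbonyl C bonded to H and C → aldehyde.
  CH(COOCH3): pendant –COOCH3: carbonyl C bonded to C and –OCH3 → ester.
  CH(CH2OH): pendant –CH2OH on an sp³ backbone C → alcohol.
  CH(CH2I): pendant –CH2X: halogen on sp³ carbon → alkyl halide.
  CH(CH2NH2): pendant –CH2NH2: N on sp³ C, no adjacent C=O → amine.
  CH(COOCH3): pendant –COOCH3: carbonyl C bonded to C and –OCH3 → ester.
  C6H4OH: –OH attached directly to an aromatic ring → phenol (not alcohol); the ring itself is an arene.

alcohol, aldehyde, alkyl halide, amine, arene, ester, phenol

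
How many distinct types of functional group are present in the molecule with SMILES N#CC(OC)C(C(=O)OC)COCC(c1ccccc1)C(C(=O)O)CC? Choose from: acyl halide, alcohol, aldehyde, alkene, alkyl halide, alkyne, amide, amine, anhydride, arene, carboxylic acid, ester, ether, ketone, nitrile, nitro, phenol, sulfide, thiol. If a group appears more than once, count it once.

5

Working along the chain:
  N≡C: N≡C–: carbon triple-bonded to nitrogen → nitrile.
  CH(OCH3): pendant –OCH3: C–O–C with sp³ C, no adjacent C=O → ether.
  CH(COOCH3): pendant –COOCH3: carbonyl C bonded to C and –OCH3 → ester.
  CH2OCH2: C–O–C with sp³ carbons on both sides and no adjacent C=O → ether.
  CH(C6H5): pendant –C6H5: benzene ring → arene.
  CH(COOH): pendant –COOH: carbonyl C bonded to C and –OH → carboxylic acid.
Distinct types present: arene, carboxylic acid, ester, ether, nitrile.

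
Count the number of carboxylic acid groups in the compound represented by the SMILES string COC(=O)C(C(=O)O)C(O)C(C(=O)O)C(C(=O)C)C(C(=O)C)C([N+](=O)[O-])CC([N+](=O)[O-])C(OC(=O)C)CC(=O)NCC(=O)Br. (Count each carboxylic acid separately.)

CH3O–C(=O)–: carbonyl C bonded to C and to –OCH3 → ester (not ketone + ether).
pendant –COOH: carbonyl C bonded to C and –OH → carboxylic acid.
–OH on an sp³ carbon → alcohol (secondary).
pendant –COOH: carbonyl C bonded to C and –OH → carboxylic acid.
pendant –COCH3: carbonyl C bonded to two carbons → ketone.
pendant –COCH3: carbonyl C bonded to two carbons → ketone.
–NO2 on an sp³ carbon → nitro (the N=O is not a carbonyl).
–NO2 on an sp³ carbon → nitro (the N=O is not a carbonyl).
pendant –OC(=O)CH3: an acyloxy group → ester.
–C(=O)–N– linkage → amide (the N is not an amine).
–C(=O)Br: carbonyl C bonded to C and to a halogen → acyl halide (not alkyl halide).
Carboxylic acid appears at: CH(COOH), CH(COOH) → 2.

2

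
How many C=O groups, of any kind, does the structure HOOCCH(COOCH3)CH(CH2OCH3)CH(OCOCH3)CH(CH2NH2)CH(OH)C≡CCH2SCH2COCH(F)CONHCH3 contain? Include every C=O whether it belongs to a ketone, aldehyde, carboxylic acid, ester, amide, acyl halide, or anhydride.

HOOC: carboxylic acid, 1 C=O (running total 1).
CH(COOCH3): ester, 1 C=O (running total 2).
CH(OCOCH3): ester, 1 C=O (running total 3).
CO: ketone, 1 C=O (running total 4).
CONHCH3: amide, 1 C=O (running total 5).

5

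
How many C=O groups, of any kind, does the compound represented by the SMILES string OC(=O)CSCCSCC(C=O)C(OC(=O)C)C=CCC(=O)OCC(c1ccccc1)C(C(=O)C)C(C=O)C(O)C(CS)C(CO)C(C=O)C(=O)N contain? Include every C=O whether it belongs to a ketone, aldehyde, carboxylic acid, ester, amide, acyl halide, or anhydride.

HOOC: carboxylic acid, 1 C=O (running total 1).
CH(CHO): aldehyde, 1 C=O (running total 2).
CH(OCOCH3): ester, 1 C=O (running total 3).
CH2COOCH2: ester, 1 C=O (running total 4).
CH(COCH3): ketone, 1 C=O (running total 5).
CH(CHO): aldehyde, 1 C=O (running total 6).
CH(CHO): aldehyde, 1 C=O (running total 7).
CONH2: amide, 1 C=O (running total 8).

8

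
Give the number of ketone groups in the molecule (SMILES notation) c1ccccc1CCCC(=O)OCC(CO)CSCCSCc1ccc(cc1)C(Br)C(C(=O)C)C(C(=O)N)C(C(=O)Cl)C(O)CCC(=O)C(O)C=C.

C6H5– phenyl ring → arene.
–C(=O)–O–C with C on the carbonyl side → ester.
pendant –CH2OH on an sp³ backbone C → alcohol.
C–S–C linkage → sulfide (thioether).
C–S–C linkage → sulfide (thioether).
para-disubstituted benzene ring → arene.
halogen on an sp³ carbon → alkyl halide.
pendant –COCH3: carbonyl C bonded to two carbons → ketone.
pendant –CONH2: carbonyl C bonded to C and N → amide.
pendant –C(=O)X: carbonyl C bonded to C and halogen → acyl halide.
–OH on an sp³ carbon → alcohol (secondary).
–C(=O)– with carbon on both sides → ketone.
–OH on an sp³ carbon → alcohol (secondary).
C=C double bond → alkene.
Ketone appears at: CH(COCH3), CO → 2.

2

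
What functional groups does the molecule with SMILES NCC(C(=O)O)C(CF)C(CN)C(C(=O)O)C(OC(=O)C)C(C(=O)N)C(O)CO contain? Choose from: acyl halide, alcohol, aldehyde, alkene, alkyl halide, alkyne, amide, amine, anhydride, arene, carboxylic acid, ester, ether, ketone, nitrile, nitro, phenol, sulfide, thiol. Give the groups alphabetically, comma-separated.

Reading the structure from left to right:
  H2NCH2: –NH2 on an sp³ carbon with no adjacent C=O → amine.
  CH(COOH): pendant –COOH: carbonyl C bonded to C and –OH → carboxylic acid.
  CH(CH2F): pendant –CH2X: halogen on sp³ carbon → alkyl halide.
  CH(CH2NH2): pendant –CH2NH2: N on sp³ C, no adjacent C=O → amine.
  CH(COOH): pendant –COOH: carbonyl C bonded to C and –OH → carboxylic acid.
  CH(OCOCH3): pendant –OC(=O)CH3: an acyloxy group → ester.
  CH(CONH2): pendant –CONH2: carbonyl C bonded to C and N → amide.
  CH(OH): –OH on an sp³ carbon → alcohol (secondary).
  CH2OH: –OH on an sp³ carbon → alcohol.

alcohol, alkyl halide, amide, amine, carboxylic acid, ester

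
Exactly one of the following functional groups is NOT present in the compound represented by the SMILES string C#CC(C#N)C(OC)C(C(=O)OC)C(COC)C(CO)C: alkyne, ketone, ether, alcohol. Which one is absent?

ketone

ether: present (CH(OCH3) — pendant –OCH3: C–O–C with sp³ C, no adjacent C=O → ether).
alcohol: present (CH(CH2OH) — pendant –CH2OH on an sp³ backbone C → alcohol).
alkyne: present (HC≡C — C≡C triple bond → alkyne).
ketone: absent. In CH(COOCH3), the C=O is bonded to an –O–C group, which defines an ester, not a ketone.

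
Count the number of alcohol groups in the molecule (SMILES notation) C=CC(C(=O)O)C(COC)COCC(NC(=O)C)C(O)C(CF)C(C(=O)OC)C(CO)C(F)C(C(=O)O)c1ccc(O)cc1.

2

C=C double bond → alkene.
pendant –COOH: carbonyl C bonded to C and –OH → carboxylic acid.
pendant –CH2OCH3: C–O–C linkage → ether.
C–O–C with sp³ carbons on both sides and no adjacent C=O → ether.
pendant –NHC(=O)CH3: N bonded to a carbonyl → amide (not amine).
–OH on an sp³ carbon → alcohol (secondary).
pendant –CH2X: halogen on sp³ carbon → alkyl halide.
pendant –COOCH3: carbonyl C bonded to C and –OCH3 → ester.
pendant –CH2OH on an sp³ backbone C → alcohol.
halogen on an sp³ carbon → alkyl halide.
pendant –COOH: carbonyl C bonded to C and –OH → carboxylic acid.
–OH attached directly to an aromatic ring → phenol (not alcohol); the ring itself is an arene.
Alcohol appears at: CH(OH), CH(CH2OH) → 2.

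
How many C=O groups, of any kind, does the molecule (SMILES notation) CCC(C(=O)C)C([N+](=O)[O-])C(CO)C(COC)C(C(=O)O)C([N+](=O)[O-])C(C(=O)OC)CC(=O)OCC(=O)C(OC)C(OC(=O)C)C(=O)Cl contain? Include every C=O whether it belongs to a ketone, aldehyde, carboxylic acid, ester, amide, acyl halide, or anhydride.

7

CH(COCH3): ketone, 1 C=O (running total 1).
CH(COOH): carboxylic acid, 1 C=O (running total 2).
CH(COOCH3): ester, 1 C=O (running total 3).
CH2COOCH2: ester, 1 C=O (running total 4).
CO: ketone, 1 C=O (running total 5).
CH(OCOCH3): ester, 1 C=O (running total 6).
COCl: acyl halide, 1 C=O (running total 7).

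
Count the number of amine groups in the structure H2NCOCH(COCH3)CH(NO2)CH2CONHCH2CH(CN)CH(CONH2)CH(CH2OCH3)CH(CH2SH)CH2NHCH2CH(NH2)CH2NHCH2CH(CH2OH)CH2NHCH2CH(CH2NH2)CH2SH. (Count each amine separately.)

Reading the structure from left to right:
  H2NCO: –C(=O)NH2: carbonyl C bonded to C and to N → amide (the N is not a separate amine).
  CH(COCH3): pendant –COCH3: carbonyl C bonded to two carbons → ketone.
  CH(NO2): –NO2 on an sp³ carbon → nitro (the N=O is not a carbonyl).
  CH2CONHCH2: –C(=O)–N– linkage → amide (the N is not an amine).
  CH(CN): pendant –C≡N: nitrile.
  CH(CONH2): pendant –CONH2: carbonyl C bonded to C and N → amide.
  CH(CH2OCH3): pendant –CH2OCH3: C–O–C linkage → ether.
  CH(CH2SH): pendant –CH2SH → thiol.
  CH2NHCH2: C–N–C with sp³ carbons and no adjacent C=O → amine (secondary).
  CH(NH2): –NH2 on an sp³ carbon with no adjacent C=O → amine.
  CH2NHCH2: C–N–C with sp³ carbons and no adjacent C=O → amine (secondary).
  CH(CH2OH): pendant –CH2OH on an sp³ backbone C → alcohol.
  CH2NHCH2: C–N–C with sp³ carbons and no adjacent C=O → amine (secondary).
  CH(CH2NH2): pendant –CH2NH2: N on sp³ C, no adjacent C=O → amine.
  CH2SH: –SH on an sp³ carbon → thiol.
Amine appears at: CH2NHCH2, CH(NH2), CH2NHCH2, CH2NHCH2, CH(CH2NH2) → 5.

5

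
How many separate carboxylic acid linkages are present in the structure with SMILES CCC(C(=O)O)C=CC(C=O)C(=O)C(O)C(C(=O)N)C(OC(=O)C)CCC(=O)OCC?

pendant –COOH: carbonyl C bonded to C and –OH → carboxylic acid.
C=C double bond → alkene.
pendant –CHO: carbonyl C bonded to C and H → aldehyde.
–C(=O)– with carbon on both sides → ketone.
–OH on an sp³ carbon → alcohol (secondary).
pendant –CONH2: carbonyl C bonded to C and N → amide.
pendant –OC(=O)CH3: an acyloxy group → ester.
–C(=O)OCH2CH3: carbonyl C bonded to C and to –OEt → ester.
Carboxylic acid appears at: CH(COOH) → 1.

1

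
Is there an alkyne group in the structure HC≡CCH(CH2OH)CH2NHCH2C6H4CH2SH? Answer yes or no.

yes

C≡C triple bond → alkyne.
pendant –CH2OH on an sp³ backbone C → alcohol.
C–N–C with sp³ carbons and no adjacent C=O → amine (secondary).
para-disubstituted benzene ring → arene.
–SH on an sp³ carbon → thiol.
The HC≡C segment supplies the alkyne: C≡C triple bond → alkyne.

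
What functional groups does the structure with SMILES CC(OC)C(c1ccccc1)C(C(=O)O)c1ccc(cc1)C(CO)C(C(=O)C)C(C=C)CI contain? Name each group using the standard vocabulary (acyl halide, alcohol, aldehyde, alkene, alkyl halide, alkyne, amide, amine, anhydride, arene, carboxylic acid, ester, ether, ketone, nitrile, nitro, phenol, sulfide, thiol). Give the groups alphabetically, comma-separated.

alcohol, alkene, alkyl halide, arene, carboxylic acid, ether, ketone

Taking each segment in turn:
  CH(OCH3): pendant –OCH3: C–O–C with sp³ C, no adjacent C=O → ether.
  CH(C6H5): pendant –C6H5: benzene ring → arene.
  CH(COOH): pendant –COOH: carbonyl C bonded to C and –OH → carboxylic acid.
  C6H4: para-disubstituted benzene ring → arene.
  CH(CH2OH): pendant –CH2OH on an sp³ backbone C → alcohol.
  CH(COCH3): pendant –COCH3: carbonyl C bonded to two carbons → ketone.
  CH(CH=CH2): pendant –CH=CH2: C=C double bond → alkene.
  CH2I: halogen on an sp³ carbon → alkyl halide.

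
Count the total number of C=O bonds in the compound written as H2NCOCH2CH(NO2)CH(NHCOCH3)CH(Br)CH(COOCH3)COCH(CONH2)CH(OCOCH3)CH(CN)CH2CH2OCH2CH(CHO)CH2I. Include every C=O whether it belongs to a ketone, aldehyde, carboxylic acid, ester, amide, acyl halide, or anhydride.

7

H2NCO: amide, 1 C=O (running total 1).
CH(NHCOCH3): amide, 1 C=O (running total 2).
CH(COOCH3): ester, 1 C=O (running total 3).
CO: ketone, 1 C=O (running total 4).
CH(CONH2): amide, 1 C=O (running total 5).
CH(OCOCH3): ester, 1 C=O (running total 6).
CH(CHO): aldehyde, 1 C=O (running total 7).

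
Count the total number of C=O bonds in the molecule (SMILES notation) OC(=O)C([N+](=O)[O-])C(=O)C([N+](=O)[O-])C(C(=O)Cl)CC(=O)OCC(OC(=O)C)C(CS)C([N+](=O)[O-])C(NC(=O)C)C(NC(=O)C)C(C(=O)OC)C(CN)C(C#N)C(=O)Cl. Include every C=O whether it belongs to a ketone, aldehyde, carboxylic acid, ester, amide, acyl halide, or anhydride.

9

HOOC: carboxylic acid, 1 C=O (running total 1).
CO: ketone, 1 C=O (running total 2).
CH(COCl): acyl halide, 1 C=O (running total 3).
CH2COOCH2: ester, 1 C=O (running total 4).
CH(OCOCH3): ester, 1 C=O (running total 5).
CH(NHCOCH3): amide, 1 C=O (running total 6).
CH(NHCOCH3): amide, 1 C=O (running total 7).
CH(COOCH3): ester, 1 C=O (running total 8).
COCl: acyl halide, 1 C=O (running total 9).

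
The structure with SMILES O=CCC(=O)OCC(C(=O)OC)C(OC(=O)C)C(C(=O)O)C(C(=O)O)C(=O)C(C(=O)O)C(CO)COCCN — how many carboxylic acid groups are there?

Working along the chain:
  OHC: terminal –CHO: carbonyl C bonded to H and C → aldehyde.
  CH2COOCH2: –C(=O)–O–C with C on the carbonyl side → ester.
  CH(COOCH3): pendant –COOCH3: carbonyl C bonded to C and –OCH3 → ester.
  CH(OCOCH3): pendant –OC(=O)CH3: an acyloxy group → ester.
  CH(COOH): pendant –COOH: carbonyl C bonded to C and –OH → carboxylic acid.
  CH(COOH): pendant –COOH: carbonyl C bonded to C and –OH → carboxylic acid.
  CO: –C(=O)– with carbon on both sides → ketone.
  CH(COOH): pendant –COOH: carbonyl C bonded to C and –OH → carboxylic acid.
  CH(CH2OH): pendant –CH2OH on an sp³ backbone C → alcohol.
  CH2OCH2: C–O–C with sp³ carbons on both sides and no adjacent C=O → ether.
  CH2NH2: –NH2 on an sp³ carbon with no adjacent C=O → amine.
Carboxylic acid appears at: CH(COOH), CH(COOH), CH(COOH) → 3.

3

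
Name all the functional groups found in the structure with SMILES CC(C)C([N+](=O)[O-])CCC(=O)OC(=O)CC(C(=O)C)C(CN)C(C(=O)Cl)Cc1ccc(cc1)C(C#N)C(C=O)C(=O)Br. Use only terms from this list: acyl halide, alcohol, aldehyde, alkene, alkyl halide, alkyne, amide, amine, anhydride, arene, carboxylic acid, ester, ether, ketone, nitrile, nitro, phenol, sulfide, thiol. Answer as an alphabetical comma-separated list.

Working along the chain:
  CH(NO2): –NO2 on an sp³ carbon → nitro (the N=O is not a carbonyl).
  CH2CO-O-COCH2: two acyl groups sharing one oxygen, –C(=O)–O–C(=O)– → anhydride.
  CH(COCH3): pendant –COCH3: carbonyl C bonded to two carbons → ketone.
  CH(CH2NH2): pendant –CH2NH2: N on sp³ C, no adjacent C=O → amine.
  CH(COCl): pendant –C(=O)X: carbonyl C bonded to C and halogen → acyl halide.
  C6H4: para-disubstituted benzene ring → arene.
  CH(CN): pendant –C≡N: nitrile.
  CH(CHO): pendant –CHO: carbonyl C bonded to C and H → aldehyde.
  COBr: –C(=O)Br: carbonyl C bonded to C and to a halogen → acyl halide (not alkyl halide).

acyl halide, aldehyde, amine, anhydride, arene, ketone, nitrile, nitro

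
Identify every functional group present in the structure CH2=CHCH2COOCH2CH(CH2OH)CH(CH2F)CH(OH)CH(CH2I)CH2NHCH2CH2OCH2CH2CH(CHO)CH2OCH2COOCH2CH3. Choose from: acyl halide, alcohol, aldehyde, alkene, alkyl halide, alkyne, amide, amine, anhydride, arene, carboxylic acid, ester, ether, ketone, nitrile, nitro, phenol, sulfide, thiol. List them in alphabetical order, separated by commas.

C=C double bond → alkene.
–C(=O)–O–C with C on the carbonyl side → ester.
pendant –CH2OH on an sp³ backbone C → alcohol.
pendant –CH2X: halogen on sp³ carbon → alkyl halide.
–OH on an sp³ carbon → alcohol (secondary).
pendant –CH2X: halogen on sp³ carbon → alkyl halide.
C–N–C with sp³ carbons and no adjacent C=O → amine (secondary).
C–O–C with sp³ carbons on both sides and no adjacent C=O → ether.
pendant –CHO: carbonyl C bonded to C and H → aldehyde.
C–O–C with sp³ carbons on both sides and no adjacent C=O → ether.
–C(=O)OCH2CH3: carbonyl C bonded to C and to –OEt → ester.

alcohol, aldehyde, alkene, alkyl halide, amine, ester, ether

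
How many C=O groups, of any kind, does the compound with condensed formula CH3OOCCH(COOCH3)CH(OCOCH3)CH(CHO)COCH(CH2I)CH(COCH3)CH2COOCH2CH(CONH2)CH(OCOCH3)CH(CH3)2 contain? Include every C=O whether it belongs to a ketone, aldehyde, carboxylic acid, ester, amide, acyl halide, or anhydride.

9

CH3OOC: ester, 1 C=O (running total 1).
CH(COOCH3): ester, 1 C=O (running total 2).
CH(OCOCH3): ester, 1 C=O (running total 3).
CH(CHO): aldehyde, 1 C=O (running total 4).
CO: ketone, 1 C=O (running total 5).
CH(COCH3): ketone, 1 C=O (running total 6).
CH2COOCH2: ester, 1 C=O (running total 7).
CH(CONH2): amide, 1 C=O (running total 8).
CH(OCOCH3): ester, 1 C=O (running total 9).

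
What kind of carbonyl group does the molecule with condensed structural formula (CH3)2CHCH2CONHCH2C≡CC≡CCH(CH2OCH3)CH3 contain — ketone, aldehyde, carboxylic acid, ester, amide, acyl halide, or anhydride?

The carbonyl is in the CH2CONHCH2 segment: –C(=O)–N– linkage → amide (the N is not an amine).

amide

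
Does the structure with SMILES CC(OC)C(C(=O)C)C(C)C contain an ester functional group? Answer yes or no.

no

Reading the structure from left to right:
  CH(OCH3): pendant –OCH3: C–O–C with sp³ C, no adjacent C=O → ether.
  CH(COCH3): pendant –COCH3: carbonyl C bonded to two carbons → ketone.
The groups actually present are: ether, ketone.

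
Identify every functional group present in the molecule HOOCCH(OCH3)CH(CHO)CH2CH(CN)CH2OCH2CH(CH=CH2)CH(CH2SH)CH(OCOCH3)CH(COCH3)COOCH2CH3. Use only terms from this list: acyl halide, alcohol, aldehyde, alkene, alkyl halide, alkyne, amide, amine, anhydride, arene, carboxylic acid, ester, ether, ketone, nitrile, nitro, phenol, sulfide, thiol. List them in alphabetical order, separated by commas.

aldehyde, alkene, carboxylic acid, ester, ether, ketone, nitrile, thiol

–COOH: carbonyl C bonded to –OH and C → carboxylic acid (the –OH is not a separate alcohol).
pendant –OCH3: C–O–C with sp³ C, no adjacent C=O → ether.
pendant –CHO: carbonyl C bonded to C and H → aldehyde.
pendant –C≡N: nitrile.
C–O–C with sp³ carbons on both sides and no adjacent C=O → ether.
pendant –CH=CH2: C=C double bond → alkene.
pendant –CH2SH → thiol.
pendant –OC(=O)CH3: an acyloxy group → ester.
pendant –COCH3: carbonyl C bonded to two carbons → ketone.
–C(=O)OCH2CH3: carbonyl C bonded to C and to –OEt → ester.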